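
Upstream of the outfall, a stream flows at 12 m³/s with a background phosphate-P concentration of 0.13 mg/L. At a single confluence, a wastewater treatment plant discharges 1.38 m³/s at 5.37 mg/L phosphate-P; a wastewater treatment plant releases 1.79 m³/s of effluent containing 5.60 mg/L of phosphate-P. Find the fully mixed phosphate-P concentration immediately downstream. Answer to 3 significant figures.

1.25 mg/L

Conservation of mass: C = (12.00·0.1300 + 1.380·5.370 + 1.790·5.600) / 15.17 = 18.99/15.17 = 1.252 mg/L.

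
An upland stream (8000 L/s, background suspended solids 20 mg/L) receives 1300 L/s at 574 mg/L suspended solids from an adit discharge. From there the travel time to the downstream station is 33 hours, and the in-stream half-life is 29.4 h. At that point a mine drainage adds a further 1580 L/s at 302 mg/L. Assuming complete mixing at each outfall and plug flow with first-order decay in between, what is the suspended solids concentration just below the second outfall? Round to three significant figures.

Conservation of mass: C = (8000·20.00 + 1300·574.0) / 9300 = 906200/9300 = 97.44 mg/L; combined flow 9300 L/s.
Half-life 29.4 h → k = ln 2 / 29.4 = 0.02358 h⁻¹ = 0.5658 d⁻¹.
Applying C = C₀e^(−kt): 97.44 × 0.4593 = 44.76 mg/L.
Second outfall: C = (9300·44.76 + 1580·302.0)/10880 = 82.11 mg/L.

82.1 mg/L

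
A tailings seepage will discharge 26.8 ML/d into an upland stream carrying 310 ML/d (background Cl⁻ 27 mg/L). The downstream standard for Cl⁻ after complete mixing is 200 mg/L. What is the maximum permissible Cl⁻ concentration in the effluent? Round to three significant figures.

At the limit, (Qr·Cr + Qe·Cₑ)/(Qr + Qe) = 200:
Cₑ = (336.8·200 − 310.0·27.00) / 26.80 = 2201 mg/L.

2200 mg/L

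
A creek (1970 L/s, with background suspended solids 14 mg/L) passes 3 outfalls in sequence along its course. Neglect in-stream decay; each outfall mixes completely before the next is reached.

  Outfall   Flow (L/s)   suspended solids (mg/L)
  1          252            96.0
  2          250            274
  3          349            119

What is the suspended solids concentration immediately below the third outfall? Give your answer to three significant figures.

Outfall 1: combined Q = 2222 L/s; C = (1970·14.00 + 252.0·96.00)/2222 = 23.30 mg/L.
Outfall 2: combined Q = 2472 L/s; C = (2222·23.30 + 250.0·274.0)/2472 = 48.65 mg/L.
Outfall 3: combined Q = 2821 L/s; C = (2472·48.65 + 349.0·119.0)/2821 = 57.36 mg/L.

57.4 mg/L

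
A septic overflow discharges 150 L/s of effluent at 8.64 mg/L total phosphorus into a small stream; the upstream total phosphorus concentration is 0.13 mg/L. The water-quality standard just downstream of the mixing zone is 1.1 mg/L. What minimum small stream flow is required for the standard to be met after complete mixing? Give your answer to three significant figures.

Set C_mix = 1.1: (Q·0.1300 + 150.0·8.640) / (Q + 150.0) = 1.1
→ Q = 150.0·(8.640 − 1.1)/(1.1 − 0.1300) = 1166 L/s.

1170 L/s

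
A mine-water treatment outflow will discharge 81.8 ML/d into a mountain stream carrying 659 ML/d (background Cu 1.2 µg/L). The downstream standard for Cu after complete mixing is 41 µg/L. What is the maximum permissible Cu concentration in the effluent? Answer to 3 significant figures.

362 µg/L

At the limit, (Qr·Cr + Qe·Cₑ)/(Qr + Qe) = 41:
Cₑ = (740.8·41 − 659.0·1.200) / 81.80 = 361.6 µg/L.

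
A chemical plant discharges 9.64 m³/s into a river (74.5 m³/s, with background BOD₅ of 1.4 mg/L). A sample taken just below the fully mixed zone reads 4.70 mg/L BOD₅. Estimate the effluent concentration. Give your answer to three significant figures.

Mass balance: 74.50·1.400 + 9.640·Cₑ = 84.14·4.700
→ Cₑ = (84.14·4.700 − 74.50·1.400) / 9.640 = 30.20 mg/L.

30.2 mg/L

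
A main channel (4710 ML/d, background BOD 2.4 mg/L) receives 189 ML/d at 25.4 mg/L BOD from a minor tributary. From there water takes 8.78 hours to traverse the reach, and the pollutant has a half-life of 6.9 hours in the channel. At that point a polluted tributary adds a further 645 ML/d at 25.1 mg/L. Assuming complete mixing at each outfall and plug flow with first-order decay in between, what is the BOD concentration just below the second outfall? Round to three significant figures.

Flow-weighted average: C = (4710·2.400 + 189.0·25.40) / 4899 = 16100/4899 = 3.287 mg/L; combined flow 4899 ML/d.
Half-life 6.9 h → k = ln 2 / 6.9 = 0.1005 h⁻¹ = 2.411 d⁻¹.
Decay over the reach: 3.287·exp(−kt) = 3.287·0.4140 = 1.361 mg/L.
Second outfall: C = (4899·1.361 + 645.0·25.10)/5544 = 4.123 mg/L.

4.12 mg/L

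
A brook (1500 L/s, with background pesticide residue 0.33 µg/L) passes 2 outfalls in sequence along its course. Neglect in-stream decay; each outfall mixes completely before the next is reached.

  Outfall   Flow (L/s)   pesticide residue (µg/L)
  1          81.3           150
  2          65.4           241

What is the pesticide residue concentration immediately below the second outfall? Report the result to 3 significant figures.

Below outfall 1: Q → 1581 L/s, C = (1500·0.3300 + 81.30·150.0)/1581 = 8.025 µg/L.
Below outfall 2: Q → 1647 L/s, C = (1581·8.025 + 65.40·241.0)/1647 = 17.28 µg/L.

17.3 µg/L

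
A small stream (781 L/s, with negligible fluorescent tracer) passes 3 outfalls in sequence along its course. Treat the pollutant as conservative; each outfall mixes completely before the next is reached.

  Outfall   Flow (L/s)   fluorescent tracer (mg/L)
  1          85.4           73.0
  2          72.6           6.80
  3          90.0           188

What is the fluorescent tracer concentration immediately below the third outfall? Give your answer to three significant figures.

After outfall 1: Q = 781.0 + 85.40 = 866.4 L/s; C = (781.0·0 + 85.40·73.00)/866.4 = 7.196 mg/L.
After outfall 2: Q = 866.4 + 72.60 = 939.0 L/s; C = (866.4·7.196 + 72.60·6.800)/939.0 = 7.165 mg/L.
After outfall 3: Q = 939.0 + 90.00 = 1029 L/s; C = (939.0·7.165 + 90.00·188.0)/1029 = 22.98 mg/L.

23.0 mg/L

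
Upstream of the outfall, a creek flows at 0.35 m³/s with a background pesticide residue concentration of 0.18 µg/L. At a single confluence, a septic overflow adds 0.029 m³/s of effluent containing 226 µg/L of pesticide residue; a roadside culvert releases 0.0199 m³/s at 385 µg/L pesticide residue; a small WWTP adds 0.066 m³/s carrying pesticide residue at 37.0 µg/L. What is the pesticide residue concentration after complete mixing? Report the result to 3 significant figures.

Mixed concentration C = ΣQC/ΣQ = (0.3500·0.1800 + 0.02900·226.0 + 0.01990·385.0 + 0.06600·37.00) / 0.4649 = 16.72/0.4649 = 35.97 µg/L.

36.0 µg/L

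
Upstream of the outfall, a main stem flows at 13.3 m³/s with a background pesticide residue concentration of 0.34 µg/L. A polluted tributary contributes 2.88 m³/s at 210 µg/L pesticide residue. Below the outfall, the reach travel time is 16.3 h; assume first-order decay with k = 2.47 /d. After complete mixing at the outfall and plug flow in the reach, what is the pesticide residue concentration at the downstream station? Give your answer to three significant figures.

7.04 µg/L

Mass balance: C = (13.30·0.3400 + 2.880·210.0) / 16.18 = 609.3/16.18 = 37.66 µg/L.
First-order decay: C = 37.66·exp(−k·t) = 37.66·0.1868 = 7.036 µg/L.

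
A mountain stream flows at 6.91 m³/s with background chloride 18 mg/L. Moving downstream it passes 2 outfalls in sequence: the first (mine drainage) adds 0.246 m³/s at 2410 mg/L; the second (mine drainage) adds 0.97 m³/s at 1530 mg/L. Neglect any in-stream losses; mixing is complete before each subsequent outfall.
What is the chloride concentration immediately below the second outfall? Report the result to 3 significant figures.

After outfall 1: Q = 6.910 + 0.2460 = 7.156 m³/s; C = (6.910·18.00 + 0.2460·2410)/7.156 = 100.2 mg/L.
After outfall 2: Q = 7.156 + 0.9700 = 8.126 m³/s; C = (7.156·100.2 + 0.9700·1530)/8.126 = 270.9 mg/L.

271 mg/L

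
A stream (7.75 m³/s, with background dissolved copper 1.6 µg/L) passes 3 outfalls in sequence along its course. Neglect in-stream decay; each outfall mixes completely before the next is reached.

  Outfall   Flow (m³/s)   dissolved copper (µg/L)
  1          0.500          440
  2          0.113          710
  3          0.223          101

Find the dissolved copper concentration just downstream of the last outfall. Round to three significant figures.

Below outfall 1: Q → 8.250 m³/s, C = (7.750·1.600 + 0.5000·440.0)/8.250 = 28.17 µg/L.
Below outfall 2: Q → 8.363 m³/s, C = (8.250·28.17 + 0.1130·710.0)/8.363 = 37.38 µg/L.
Below outfall 3: Q → 8.586 m³/s, C = (8.363·37.38 + 0.2230·101.0)/8.586 = 39.03 µg/L.

39.0 µg/L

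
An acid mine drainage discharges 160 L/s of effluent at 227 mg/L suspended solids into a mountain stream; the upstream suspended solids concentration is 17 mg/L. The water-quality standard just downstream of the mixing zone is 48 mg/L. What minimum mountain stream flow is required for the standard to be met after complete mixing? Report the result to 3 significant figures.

924 L/s

Set C_mix = 48: (Q·17.00 + 160.0·227.0) / (Q + 160.0) = 48
→ Q = 160.0·(227.0 − 48)/(48 − 17.00) = 923.9 L/s.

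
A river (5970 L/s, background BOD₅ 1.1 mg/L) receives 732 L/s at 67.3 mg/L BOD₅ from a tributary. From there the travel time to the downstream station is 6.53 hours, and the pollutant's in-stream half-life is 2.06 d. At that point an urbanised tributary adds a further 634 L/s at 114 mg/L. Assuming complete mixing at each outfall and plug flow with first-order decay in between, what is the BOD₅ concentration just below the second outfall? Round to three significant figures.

Conservation of mass: C = (5970·1.100 + 732.0·67.30) / 6702 = 55830/6702 = 8.330 mg/L; combined flow 6702 L/s.
Half-life 2.06 d → k = ln 2 / 2.06 = 0.3365 d⁻¹.
Applying C = C₀e^(−kt): 8.330 × 0.9125 = 7.602 mg/L.
Second outfall: C = (6702·7.602 + 634.0·114.0)/7336 = 16.80 mg/L.

16.8 mg/L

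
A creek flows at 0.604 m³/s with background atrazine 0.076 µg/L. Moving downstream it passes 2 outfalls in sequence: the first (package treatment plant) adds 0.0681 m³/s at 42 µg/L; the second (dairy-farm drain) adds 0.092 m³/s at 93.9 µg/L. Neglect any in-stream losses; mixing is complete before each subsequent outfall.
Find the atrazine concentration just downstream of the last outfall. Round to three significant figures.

Outfall 1: combined Q = 0.6721 m³/s; C = (0.6040·0.07600 + 0.06810·42.00)/0.6721 = 4.324 µg/L.
Outfall 2: combined Q = 0.7641 m³/s; C = (0.6721·4.324 + 0.09200·93.90)/0.7641 = 15.11 µg/L.

15.1 µg/L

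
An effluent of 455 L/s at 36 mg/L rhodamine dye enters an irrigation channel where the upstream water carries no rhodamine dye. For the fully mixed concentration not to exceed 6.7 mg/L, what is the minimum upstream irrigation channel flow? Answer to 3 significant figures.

1990 L/s

Set C_mix = 6.7: (Q·0 + 455.0·36.00) / (Q + 455.0) = 6.7
→ Q = 455.0·(36.00 − 6.7)/(6.7 − 0) = 1990 L/s.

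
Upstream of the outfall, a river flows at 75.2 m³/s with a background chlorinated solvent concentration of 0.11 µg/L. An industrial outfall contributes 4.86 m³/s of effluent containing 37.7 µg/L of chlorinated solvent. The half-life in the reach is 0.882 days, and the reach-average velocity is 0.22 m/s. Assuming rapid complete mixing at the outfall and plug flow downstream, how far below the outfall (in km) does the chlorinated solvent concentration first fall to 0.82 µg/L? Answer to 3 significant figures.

Flow-weighted average: C = (75.20·0.1100 + 4.860·37.70) / 80.06 = 191.5/80.06 = 2.392 µg/L.
Half-life 0.882 d → k = ln 2 / 0.882 = 0.7859 d⁻¹.
Set 2.392·exp(−k·t) = 0.82 → t = ln(2.392/0.82)/k = 117700 s = 32.69 h.
Distance = v·t = 0.22·117700 = 25890 m = 25.89 km.

25.9 km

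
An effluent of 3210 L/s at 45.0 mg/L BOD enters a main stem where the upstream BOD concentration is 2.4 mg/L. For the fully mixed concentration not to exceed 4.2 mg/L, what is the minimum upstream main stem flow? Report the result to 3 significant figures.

72800 L/s

Set C_mix = 4.2: (Q·2.400 + 3210·45.00) / (Q + 3210) = 4.2
→ Q = 3210·(45.00 − 4.2)/(4.2 − 2.400) = 72760 L/s.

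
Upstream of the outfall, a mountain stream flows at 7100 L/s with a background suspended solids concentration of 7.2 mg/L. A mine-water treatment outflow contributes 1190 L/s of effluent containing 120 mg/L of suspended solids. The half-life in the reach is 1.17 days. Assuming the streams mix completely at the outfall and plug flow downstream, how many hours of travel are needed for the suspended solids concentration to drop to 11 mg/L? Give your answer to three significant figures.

30.6 h

Flow-weighted average: C = (7100·7.200 + 1190·120.0) / 8290 = 193900/8290 = 23.39 mg/L.
Half-life 1.17 d → k = ln 2 / 1.17 = 0.5924 d⁻¹.
23.39·exp(−k·t) = 11 → t = ln(23.39/11)/k = 110000 s = 30.57 h.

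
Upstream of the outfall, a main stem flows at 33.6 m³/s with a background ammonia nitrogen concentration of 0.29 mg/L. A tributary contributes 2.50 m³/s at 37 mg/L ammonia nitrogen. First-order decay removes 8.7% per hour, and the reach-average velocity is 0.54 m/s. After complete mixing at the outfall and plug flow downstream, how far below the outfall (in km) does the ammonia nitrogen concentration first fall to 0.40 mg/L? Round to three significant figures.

41.8 km

Conservation of mass: C = (33.60·0.2900 + 2.500·37.00) / 36.10 = 102.2/36.10 = 2.832 mg/L.
8.7%/h lost → k = −ln(1 − 0.087) = 0.09102 h⁻¹.
Set 2.832·exp(−k·t) = 0.40 → t = ln(2.832/0.40)/k = 77420 s = 21.50 h.
Distance = v·t = 0.54·77420 = 41810 m = 41.81 km.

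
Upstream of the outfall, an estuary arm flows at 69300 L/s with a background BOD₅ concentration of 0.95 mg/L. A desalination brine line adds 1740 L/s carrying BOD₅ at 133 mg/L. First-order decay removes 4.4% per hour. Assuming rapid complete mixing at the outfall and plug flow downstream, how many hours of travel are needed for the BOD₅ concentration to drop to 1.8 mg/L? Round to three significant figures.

18.7 h

Flow-weighted average: C = (69300·0.9500 + 1740·133.0) / 71040 = 297300/71040 = 4.184 mg/L.
4.4%/h lost → k = −ln(1 − 0.044) = 0.04500 h⁻¹.
4.184·exp(−k·t) = 1.8 → t = ln(4.184/1.8)/k = 67490 s = 18.75 h.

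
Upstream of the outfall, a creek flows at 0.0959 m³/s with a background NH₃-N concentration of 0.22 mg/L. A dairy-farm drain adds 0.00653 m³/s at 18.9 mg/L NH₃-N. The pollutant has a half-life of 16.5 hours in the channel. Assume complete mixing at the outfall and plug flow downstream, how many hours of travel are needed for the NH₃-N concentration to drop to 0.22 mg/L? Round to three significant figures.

Mixed concentration C = ΣQC/ΣQ = (0.09590·0.2200 + 0.006530·18.90) / 0.1024 = 0.1445/0.1024 = 1.411 mg/L.
Half-life 16.5 h → k = ln 2 / 16.5 = 0.04201 h⁻¹ = 1.008 d⁻¹.
1.411·exp(−k·t) = 0.22 → t = ln(1.411/0.22)/k = 159300 s = 44.24 h.

44.2 h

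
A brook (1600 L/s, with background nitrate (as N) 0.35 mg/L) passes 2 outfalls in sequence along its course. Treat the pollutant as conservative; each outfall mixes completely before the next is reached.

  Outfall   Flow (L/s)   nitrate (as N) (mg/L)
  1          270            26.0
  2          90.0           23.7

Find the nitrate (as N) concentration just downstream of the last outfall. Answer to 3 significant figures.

Below outfall 1: Q → 1870 L/s, C = (1600·0.3500 + 270.0·26.00)/1870 = 4.053 mg/L.
Below outfall 2: Q → 1960 L/s, C = (1870·4.053 + 90.00·23.70)/1960 = 4.956 mg/L.

4.96 mg/L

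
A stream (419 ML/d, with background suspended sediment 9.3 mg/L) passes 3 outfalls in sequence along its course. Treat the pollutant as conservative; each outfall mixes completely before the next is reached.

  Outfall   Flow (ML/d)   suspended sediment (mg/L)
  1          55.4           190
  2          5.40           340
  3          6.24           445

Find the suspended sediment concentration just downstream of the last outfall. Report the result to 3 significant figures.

39.2 mg/L

Outfall 1: combined Q = 474.4 ML/d; C = (419.0·9.300 + 55.40·190.0)/474.4 = 30.40 mg/L.
Outfall 2: combined Q = 479.8 ML/d; C = (474.4·30.40 + 5.400·340.0)/479.8 = 33.89 mg/L.
Outfall 3: combined Q = 486.0 ML/d; C = (479.8·33.89 + 6.240·445.0)/486.0 = 39.16 mg/L.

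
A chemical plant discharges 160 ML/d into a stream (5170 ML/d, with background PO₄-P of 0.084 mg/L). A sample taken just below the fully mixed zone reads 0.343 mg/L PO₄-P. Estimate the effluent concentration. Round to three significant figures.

Mass balance: 5170·0.08400 + 160.0·Cₑ = 5330·0.3430
→ Cₑ = (5330·0.3430 − 5170·0.08400) / 160.0 = 8.712 mg/L.

8.71 mg/L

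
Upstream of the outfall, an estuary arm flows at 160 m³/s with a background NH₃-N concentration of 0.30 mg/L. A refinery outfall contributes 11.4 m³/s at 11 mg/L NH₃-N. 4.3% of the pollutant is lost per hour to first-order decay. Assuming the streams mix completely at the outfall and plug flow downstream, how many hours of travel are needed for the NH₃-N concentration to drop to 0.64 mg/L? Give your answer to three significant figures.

10.4 h

Conservation of mass: C = (160.0·0.3000 + 11.40·11.00) / 171.4 = 173.4/171.4 = 1.012 mg/L.
4.3%/h lost → k = −ln(1 − 0.043) = 0.04395 h⁻¹.
1.012·exp(−k·t) = 0.64 → t = ln(1.012/0.64)/k = 37500 s = 10.42 h.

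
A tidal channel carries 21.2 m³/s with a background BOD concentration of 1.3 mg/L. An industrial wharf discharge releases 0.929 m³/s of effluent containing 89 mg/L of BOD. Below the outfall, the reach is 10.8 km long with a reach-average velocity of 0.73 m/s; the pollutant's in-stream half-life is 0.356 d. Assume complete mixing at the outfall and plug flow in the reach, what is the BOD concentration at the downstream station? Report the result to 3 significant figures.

3.57 mg/L

Flow-weighted average: C = (21.20·1.300 + 0.9290·89.00) / 22.13 = 110.2/22.13 = 4.982 mg/L.
Travel time t = 10.8·1000 / 0.73 = 14790 s = 4.110 h.
Half-life 0.356 d → k = ln 2 / 0.356 = 1.947 d⁻¹.
After decay, C = 4.982 × e^(−kt) = 4.982 × 0.7165 = 3.569 mg/L.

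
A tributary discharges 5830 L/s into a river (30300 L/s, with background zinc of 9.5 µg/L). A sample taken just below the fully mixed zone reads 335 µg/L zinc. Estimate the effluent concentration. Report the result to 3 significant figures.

2030 µg/L

Mass balance: 30300·9.500 + 5830·Cₑ = 36130·335.0
→ Cₑ = (36130·335.0 − 30300·9.500) / 5830 = 2027 µg/L.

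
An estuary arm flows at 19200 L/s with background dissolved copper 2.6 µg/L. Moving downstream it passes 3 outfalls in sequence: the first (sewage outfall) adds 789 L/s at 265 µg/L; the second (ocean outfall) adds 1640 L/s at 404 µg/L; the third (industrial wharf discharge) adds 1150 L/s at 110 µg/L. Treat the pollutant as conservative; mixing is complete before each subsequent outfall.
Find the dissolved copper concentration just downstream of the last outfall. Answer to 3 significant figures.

46.0 µg/L

Outfall 1: combined Q = 19990 L/s; C = (19200·2.600 + 789.0·265.0)/19990 = 12.96 µg/L.
Outfall 2: combined Q = 21630 L/s; C = (19990·12.96 + 1640·404.0)/21630 = 42.61 µg/L.
Outfall 3: combined Q = 22780 L/s; C = (21630·42.61 + 1150·110.0)/22780 = 46.01 µg/L.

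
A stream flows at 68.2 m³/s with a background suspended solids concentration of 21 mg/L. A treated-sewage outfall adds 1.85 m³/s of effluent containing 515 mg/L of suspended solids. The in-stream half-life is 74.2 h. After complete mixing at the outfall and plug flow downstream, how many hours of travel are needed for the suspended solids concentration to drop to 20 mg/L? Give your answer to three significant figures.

Conservation of mass: C = (68.20·21.00 + 1.850·515.0) / 70.05 = 2385/70.05 = 34.05 mg/L.
Half-life 74.2 h → k = ln 2 / 74.2 = 0.009342 h⁻¹ = 0.2242 d⁻¹.
34.05·exp(−k·t) = 20 → t = ln(34.05/20)/k = 205000 s = 56.95 h.

56.9 h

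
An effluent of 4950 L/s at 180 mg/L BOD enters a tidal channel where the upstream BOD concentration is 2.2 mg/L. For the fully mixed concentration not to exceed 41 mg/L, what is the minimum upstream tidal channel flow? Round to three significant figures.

17700 L/s

Set C_mix = 41: (Q·2.200 + 4950·180.0) / (Q + 4950) = 41
→ Q = 4950·(180.0 − 41)/(41 − 2.200) = 17730 L/s.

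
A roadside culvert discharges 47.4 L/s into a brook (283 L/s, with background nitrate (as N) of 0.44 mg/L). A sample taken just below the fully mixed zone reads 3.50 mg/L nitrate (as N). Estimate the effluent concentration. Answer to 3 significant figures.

21.8 mg/L

Mass balance: 283.0·0.4400 + 47.40·Cₑ = 330.4·3.500
→ Cₑ = (330.4·3.500 − 283.0·0.4400) / 47.40 = 21.77 mg/L.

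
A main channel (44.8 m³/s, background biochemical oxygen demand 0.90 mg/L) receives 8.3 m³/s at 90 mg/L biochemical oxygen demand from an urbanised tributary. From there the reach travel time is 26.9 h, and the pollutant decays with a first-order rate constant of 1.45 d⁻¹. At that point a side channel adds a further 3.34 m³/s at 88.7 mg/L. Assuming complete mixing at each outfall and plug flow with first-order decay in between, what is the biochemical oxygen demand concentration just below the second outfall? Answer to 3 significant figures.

After mixing, C = (44.80·0.9000 + 8.300·90.00) / 53.10 = 787.3/53.10 = 14.83 mg/L; combined flow 53.10 m³/s.
After decay, C = 14.83 × e^(−kt) = 14.83 × 0.1969 = 2.919 mg/L.
Second outfall: C = (53.10·2.919 + 3.340·88.70)/56.44 = 7.995 mg/L.

8.00 mg/L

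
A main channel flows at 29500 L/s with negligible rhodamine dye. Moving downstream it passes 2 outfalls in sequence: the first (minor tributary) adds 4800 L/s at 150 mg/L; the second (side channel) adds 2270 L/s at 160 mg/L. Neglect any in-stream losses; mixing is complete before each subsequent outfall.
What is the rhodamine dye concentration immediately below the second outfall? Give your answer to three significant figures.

29.6 mg/L

Outfall 1: combined Q = 34300 L/s; C = (29500·0 + 4800·150.0)/34300 = 20.99 mg/L.
Outfall 2: combined Q = 36570 L/s; C = (34300·20.99 + 2270·160.0)/36570 = 29.62 mg/L.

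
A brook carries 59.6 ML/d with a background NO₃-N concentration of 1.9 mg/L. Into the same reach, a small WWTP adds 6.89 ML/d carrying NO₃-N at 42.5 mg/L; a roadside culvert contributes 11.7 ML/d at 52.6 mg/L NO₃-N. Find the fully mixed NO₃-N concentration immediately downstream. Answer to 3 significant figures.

13.1 mg/L

Mass balance: C = (59.60·1.900 + 6.890·42.50 + 11.70·52.60) / 78.19 = 1021/78.19 = 13.06 mg/L.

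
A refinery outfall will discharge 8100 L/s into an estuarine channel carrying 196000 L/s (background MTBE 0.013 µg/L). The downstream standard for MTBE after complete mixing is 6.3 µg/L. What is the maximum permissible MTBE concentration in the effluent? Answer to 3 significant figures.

158 µg/L

At the limit, (Qr·Cr + Qe·Cₑ)/(Qr + Qe) = 6.3:
Cₑ = (204100·6.3 − 196000·0.01300) / 8100 = 158.4 µg/L.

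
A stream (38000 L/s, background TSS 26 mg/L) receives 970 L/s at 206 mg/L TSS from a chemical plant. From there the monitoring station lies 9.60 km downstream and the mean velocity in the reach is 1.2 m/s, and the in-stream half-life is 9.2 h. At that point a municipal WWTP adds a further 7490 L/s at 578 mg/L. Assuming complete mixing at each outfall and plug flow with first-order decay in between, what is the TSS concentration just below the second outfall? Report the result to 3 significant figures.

115 mg/L

Flow-weighted average: C = (38000·26.00 + 970.0·206.0) / 38970 = 1188000/38970 = 30.48 mg/L; combined flow 38970 L/s.
Travel time t = 9.60·1000 / 1.2 = 8000 s = 2.222 h.
Half-life 9.2 h → k = ln 2 / 9.2 = 0.07534 h⁻¹ = 1.808 d⁻¹.
After decay, C = 30.48 × e^(−kt) = 30.48 × 0.8458 = 25.78 mg/L.
At the second outfall, C = (38970·25.78 + 7490·578.0) / (38970 + 7490) = 114.8 mg/L.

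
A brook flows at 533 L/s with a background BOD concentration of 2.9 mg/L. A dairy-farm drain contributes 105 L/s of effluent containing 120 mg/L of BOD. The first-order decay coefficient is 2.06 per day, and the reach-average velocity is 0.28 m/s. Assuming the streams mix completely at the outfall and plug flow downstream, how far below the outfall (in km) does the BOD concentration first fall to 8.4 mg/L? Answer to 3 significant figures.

11.4 km

Mass balance: C = (533.0·2.900 + 105.0·120.0) / 638.0 = 14150/638.0 = 22.17 mg/L.
Set 22.17·exp(−k·t) = 8.4 → t = ln(22.17/8.4)/k = 40710 s = 11.31 h.
Distance = v·t = 0.28·40710 = 11400 m = 11.40 km.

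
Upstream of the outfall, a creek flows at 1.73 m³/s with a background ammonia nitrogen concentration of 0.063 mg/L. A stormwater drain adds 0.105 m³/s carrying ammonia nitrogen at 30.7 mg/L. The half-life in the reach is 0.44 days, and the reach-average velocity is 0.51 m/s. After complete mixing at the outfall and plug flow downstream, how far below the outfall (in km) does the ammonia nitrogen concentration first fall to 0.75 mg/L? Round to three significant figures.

24.7 km

Mixed concentration C = ΣQC/ΣQ = (1.730·0.06300 + 0.1050·30.70) / 1.835 = 3.332/1.835 = 1.816 mg/L.
Half-life 0.44 d → k = ln 2 / 0.44 = 1.575 d⁻¹.
Set 1.816·exp(−k·t) = 0.75 → t = ln(1.816/0.75)/k = 48500 s = 13.47 h.
Distance = v·t = 0.51·48500 = 24740 m = 24.74 km.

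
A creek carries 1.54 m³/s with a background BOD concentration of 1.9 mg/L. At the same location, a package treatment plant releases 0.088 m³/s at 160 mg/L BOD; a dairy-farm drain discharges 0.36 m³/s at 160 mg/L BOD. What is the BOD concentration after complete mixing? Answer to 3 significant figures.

Conservation of mass: C = (1.540·1.900 + 0.08800·160.0 + 0.3600·160.0) / 1.988 = 74.61/1.988 = 37.53 mg/L.

37.5 mg/L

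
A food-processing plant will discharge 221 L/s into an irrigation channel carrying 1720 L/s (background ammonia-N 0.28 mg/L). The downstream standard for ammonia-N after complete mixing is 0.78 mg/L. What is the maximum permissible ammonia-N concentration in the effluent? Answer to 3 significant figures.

At the limit, (Qr·Cr + Qe·Cₑ)/(Qr + Qe) = 0.78:
Cₑ = (1941·0.78 − 1720·0.2800) / 221.0 = 4.671 mg/L.

4.67 mg/L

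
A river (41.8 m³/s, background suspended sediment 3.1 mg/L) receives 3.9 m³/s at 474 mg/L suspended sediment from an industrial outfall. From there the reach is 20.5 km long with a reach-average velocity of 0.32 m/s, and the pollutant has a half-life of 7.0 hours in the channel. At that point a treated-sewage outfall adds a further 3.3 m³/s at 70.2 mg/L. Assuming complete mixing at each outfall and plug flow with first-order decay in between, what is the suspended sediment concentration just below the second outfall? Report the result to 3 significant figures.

Mass balance: C = (41.80·3.100 + 3.900·474.0) / 45.70 = 1978/45.70 = 43.29 mg/L; combined flow 45.70 m³/s.
Travel time t = 20.5·1000 / 0.32 = 64060 s = 17.80 h.
Half-life 7.0 h → k = ln 2 / 7.0 = 0.09902 h⁻¹ = 2.377 d⁻¹.
First-order decay: C = 43.29·exp(−k·t) = 43.29·0.1717 = 7.432 mg/L.
At the second outfall, C = (45.70·7.432 + 3.300·70.20) / (45.70 + 3.300) = 11.66 mg/L.

11.7 mg/L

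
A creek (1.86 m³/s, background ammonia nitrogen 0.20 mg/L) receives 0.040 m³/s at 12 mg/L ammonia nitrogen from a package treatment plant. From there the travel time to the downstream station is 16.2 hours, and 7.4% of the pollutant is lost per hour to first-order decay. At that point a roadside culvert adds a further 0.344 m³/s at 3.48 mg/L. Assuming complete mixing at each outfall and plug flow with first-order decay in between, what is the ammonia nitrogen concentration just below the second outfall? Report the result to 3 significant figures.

0.643 mg/L

Mass balance: C = (1.860·0.2000 + 0.04000·12.00) / 1.900 = 0.8520/1.900 = 0.4484 mg/L; combined flow 1.900 m³/s.
7.4%/h lost → k = −ln(1 − 0.074) = 0.07688 h⁻¹.
Decay over the reach: 0.4484·exp(−kt) = 0.4484·0.2878 = 0.1291 mg/L.
At the second outfall, C = (1.900·0.1291 + 0.3440·3.480) / (1.900 + 0.3440) = 0.6427 mg/L.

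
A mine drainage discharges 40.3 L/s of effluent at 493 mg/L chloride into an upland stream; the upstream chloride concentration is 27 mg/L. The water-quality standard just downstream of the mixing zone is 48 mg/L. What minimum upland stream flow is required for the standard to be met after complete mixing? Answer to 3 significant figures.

854 L/s

Set C_mix = 48: (Q·27.00 + 40.30·493.0) / (Q + 40.30) = 48
→ Q = 40.30·(493.0 − 48)/(48 − 27.00) = 854.0 L/s.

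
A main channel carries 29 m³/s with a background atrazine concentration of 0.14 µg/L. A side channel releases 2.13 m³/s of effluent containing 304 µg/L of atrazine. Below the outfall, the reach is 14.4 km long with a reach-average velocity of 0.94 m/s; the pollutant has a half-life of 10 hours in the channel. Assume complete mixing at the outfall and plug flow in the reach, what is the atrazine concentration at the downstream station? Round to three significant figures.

15.6 µg/L

Conservation of mass: C = (29.00·0.1400 + 2.130·304.0) / 31.13 = 651.6/31.13 = 20.93 µg/L.
Travel time t = 14.4·1000 / 0.94 = 15320 s = 4.255 h.
Half-life 10 h → k = ln 2 / 10 = 0.06931 h⁻¹ = 1.664 d⁻¹.
First-order decay: C = 20.93·exp(−k·t) = 20.93·0.7446 = 15.58 µg/L.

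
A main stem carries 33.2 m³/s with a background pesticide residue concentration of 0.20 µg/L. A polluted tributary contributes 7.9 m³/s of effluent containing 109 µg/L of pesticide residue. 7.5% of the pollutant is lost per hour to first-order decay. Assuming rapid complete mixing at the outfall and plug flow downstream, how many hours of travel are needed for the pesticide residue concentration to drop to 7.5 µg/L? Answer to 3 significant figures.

Mass balance: C = (33.20·0.2000 + 7.900·109.0) / 41.10 = 867.7/41.10 = 21.11 µg/L.
7.5%/h lost → k = −ln(1 − 0.075) = 0.07796 h⁻¹.
21.11·exp(−k·t) = 7.5 → t = ln(21.11/7.5)/k = 47790 s = 13.28 h.

13.3 h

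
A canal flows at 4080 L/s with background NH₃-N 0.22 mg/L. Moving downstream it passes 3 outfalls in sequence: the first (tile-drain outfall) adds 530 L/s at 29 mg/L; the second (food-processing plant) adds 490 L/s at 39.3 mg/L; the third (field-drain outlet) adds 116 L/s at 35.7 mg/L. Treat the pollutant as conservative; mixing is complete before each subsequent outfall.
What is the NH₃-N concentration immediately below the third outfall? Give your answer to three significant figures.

After outfall 1: Q = 4080 + 530.0 = 4610 L/s; C = (4080·0.2200 + 530.0·29.00)/4610 = 3.529 mg/L.
After outfall 2: Q = 4610 + 490.0 = 5100 L/s; C = (4610·3.529 + 490.0·39.30)/5100 = 6.966 mg/L.
After outfall 3: Q = 5100 + 116.0 = 5216 L/s; C = (5100·6.966 + 116.0·35.70)/5216 = 7.605 mg/L.

7.60 mg/L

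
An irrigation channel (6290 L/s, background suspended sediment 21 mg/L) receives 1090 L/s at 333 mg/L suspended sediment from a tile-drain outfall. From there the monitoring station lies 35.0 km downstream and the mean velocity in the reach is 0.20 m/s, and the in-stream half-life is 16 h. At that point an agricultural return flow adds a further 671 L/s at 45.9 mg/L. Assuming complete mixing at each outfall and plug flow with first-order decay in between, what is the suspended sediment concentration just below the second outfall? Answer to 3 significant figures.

11.3 mg/L

After mixing, C = (6290·21.00 + 1090·333.0) / 7380 = 495100/7380 = 67.08 mg/L; combined flow 7380 L/s.
Travel time t = 35.0·1000 / 0.20 = 175000 s = 48.61 h.
Half-life 16 h → k = ln 2 / 16 = 0.04332 h⁻¹ = 1.040 d⁻¹.
Decay over the reach: 67.08·exp(−kt) = 67.08·0.1217 = 8.166 mg/L.
Second outfall: C = (7380·8.166 + 671.0·45.90)/8051 = 11.31 mg/L.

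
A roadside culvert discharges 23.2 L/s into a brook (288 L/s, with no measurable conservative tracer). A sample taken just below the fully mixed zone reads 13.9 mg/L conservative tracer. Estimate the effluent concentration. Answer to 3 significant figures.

Mass balance: 288.0·0 + 23.20·Cₑ = 311.2·13.90
→ Cₑ = (311.2·13.90 − 288.0·0) / 23.20 = 186.5 mg/L.

186 mg/L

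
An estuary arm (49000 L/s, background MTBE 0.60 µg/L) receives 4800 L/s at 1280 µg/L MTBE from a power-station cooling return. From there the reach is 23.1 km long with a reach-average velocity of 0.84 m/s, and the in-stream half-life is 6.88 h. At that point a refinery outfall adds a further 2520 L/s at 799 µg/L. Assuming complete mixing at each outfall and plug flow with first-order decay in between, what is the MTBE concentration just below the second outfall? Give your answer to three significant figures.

86.5 µg/L

Mass balance: C = (49000·0.6000 + 4800·1280) / 53800 = 6173000/53800 = 114.7 µg/L; combined flow 53800 L/s.
Travel time t = 23.1·1000 / 0.84 = 27500 s = 7.639 h.
Half-life 6.88 h → k = ln 2 / 6.88 = 0.1007 h⁻¹ = 2.418 d⁻¹.
First-order decay: C = 114.7·exp(−k·t) = 114.7·0.4632 = 53.15 µg/L.
At the second outfall, C = (53800·53.15 + 2520·799.0) / (53800 + 2520) = 86.52 µg/L.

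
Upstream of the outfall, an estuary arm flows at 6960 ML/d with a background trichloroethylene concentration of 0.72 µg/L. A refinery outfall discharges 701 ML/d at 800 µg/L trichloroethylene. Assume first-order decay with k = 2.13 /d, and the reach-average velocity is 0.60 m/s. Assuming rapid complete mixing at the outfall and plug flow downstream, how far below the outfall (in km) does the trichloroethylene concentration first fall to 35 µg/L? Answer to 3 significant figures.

18.2 km

Flow-weighted average: C = (6960·0.7200 + 701.0·800.0) / 7661 = 565800/7661 = 73.86 µg/L.
Set 73.86·exp(−k·t) = 35 → t = ln(73.86/35)/k = 30290 s = 8.414 h.
Distance = v·t = 0.60·30290 = 18170 m = 18.17 km.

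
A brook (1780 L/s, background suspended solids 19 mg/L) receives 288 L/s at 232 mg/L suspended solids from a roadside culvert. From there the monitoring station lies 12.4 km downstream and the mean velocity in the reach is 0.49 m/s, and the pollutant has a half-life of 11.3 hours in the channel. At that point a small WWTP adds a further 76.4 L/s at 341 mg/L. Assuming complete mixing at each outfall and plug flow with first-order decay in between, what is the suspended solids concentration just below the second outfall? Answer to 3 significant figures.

42.6 mg/L

Mixed concentration C = ΣQC/ΣQ = (1780·19.00 + 288.0·232.0) / 2068 = 100600/2068 = 48.66 mg/L; combined flow 2068 L/s.
Travel time t = 12.4·1000 / 0.49 = 25310 s = 7.029 h.
Half-life 11.3 h → k = ln 2 / 11.3 = 0.06134 h⁻¹ = 1.472 d⁻¹.
Decay over the reach: 48.66·exp(−kt) = 48.66·0.6497 = 31.62 mg/L.
At the second outfall, C = (2068·31.62 + 76.40·341.0) / (2068 + 76.40) = 42.64 mg/L.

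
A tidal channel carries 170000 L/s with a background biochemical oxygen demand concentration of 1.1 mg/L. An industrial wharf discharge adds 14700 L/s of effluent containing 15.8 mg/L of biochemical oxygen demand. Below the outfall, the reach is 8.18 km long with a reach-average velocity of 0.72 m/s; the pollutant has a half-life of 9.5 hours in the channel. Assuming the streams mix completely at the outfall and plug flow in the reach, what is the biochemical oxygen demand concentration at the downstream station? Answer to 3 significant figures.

1.80 mg/L

Conservation of mass: C = (170000·1.100 + 14700·15.80) / 184700 = 419300/184700 = 2.270 mg/L.
Travel time t = 8.18·1000 / 0.72 = 11360 s = 3.156 h.
Half-life 9.5 h → k = ln 2 / 9.5 = 0.07296 h⁻¹ = 1.751 d⁻¹.
First-order decay: C = 2.270·exp(−k·t) = 2.270·0.7943 = 1.803 mg/L.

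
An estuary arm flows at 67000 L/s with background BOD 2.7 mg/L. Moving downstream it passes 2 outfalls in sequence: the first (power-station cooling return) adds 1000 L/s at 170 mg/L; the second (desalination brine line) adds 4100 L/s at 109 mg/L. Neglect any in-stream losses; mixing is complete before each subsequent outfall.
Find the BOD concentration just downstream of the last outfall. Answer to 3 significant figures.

11.1 mg/L

Outfall 1: combined Q = 68000 L/s; C = (67000·2.700 + 1000·170.0)/68000 = 5.160 mg/L.
Outfall 2: combined Q = 72100 L/s; C = (68000·5.160 + 4100·109.0)/72100 = 11.07 mg/L.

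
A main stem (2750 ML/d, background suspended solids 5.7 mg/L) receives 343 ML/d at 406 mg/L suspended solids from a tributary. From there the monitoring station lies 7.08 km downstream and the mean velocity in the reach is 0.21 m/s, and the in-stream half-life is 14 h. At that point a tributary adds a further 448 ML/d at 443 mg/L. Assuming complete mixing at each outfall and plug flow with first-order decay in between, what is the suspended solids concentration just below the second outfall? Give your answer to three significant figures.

83.6 mg/L

After mixing, C = (2750·5.700 + 343.0·406.0) / 3093 = 154900/3093 = 50.09 mg/L; combined flow 3093 ML/d.
Travel time t = 7.08·1000 / 0.21 = 33710 s = 9.365 h.
Half-life 14 h → k = ln 2 / 14 = 0.04951 h⁻¹ = 1.188 d⁻¹.
First-order decay: C = 50.09·exp(−k·t) = 50.09·0.6290 = 31.51 mg/L.
At the second outfall, C = (3093·31.51 + 448.0·443.0) / (3093 + 448.0) = 83.57 mg/L.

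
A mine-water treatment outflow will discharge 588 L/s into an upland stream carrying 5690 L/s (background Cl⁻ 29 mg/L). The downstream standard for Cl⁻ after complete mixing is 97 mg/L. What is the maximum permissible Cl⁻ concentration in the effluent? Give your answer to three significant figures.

At the limit, (Qr·Cr + Qe·Cₑ)/(Qr + Qe) = 97:
Cₑ = (6278·97 − 5690·29.00) / 588.0 = 755.0 mg/L.

755 mg/L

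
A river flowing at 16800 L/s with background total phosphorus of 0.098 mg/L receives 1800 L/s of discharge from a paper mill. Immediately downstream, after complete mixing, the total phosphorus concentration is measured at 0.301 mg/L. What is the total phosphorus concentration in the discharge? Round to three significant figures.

2.20 mg/L

Mass balance: 16800·0.09800 + 1800·Cₑ = 18600·0.3010
→ Cₑ = (18600·0.3010 − 16800·0.09800) / 1800 = 2.196 mg/L.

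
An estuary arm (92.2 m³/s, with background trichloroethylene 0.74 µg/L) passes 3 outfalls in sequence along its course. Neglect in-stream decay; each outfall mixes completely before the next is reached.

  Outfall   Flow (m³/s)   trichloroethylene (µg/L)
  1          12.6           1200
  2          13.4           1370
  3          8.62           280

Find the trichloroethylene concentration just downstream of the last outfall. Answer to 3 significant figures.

284 µg/L

Outfall 1: combined Q = 104.8 m³/s; C = (92.20·0.7400 + 12.60·1200)/104.8 = 144.9 µg/L.
Outfall 2: combined Q = 118.2 m³/s; C = (104.8·144.9 + 13.40·1370)/118.2 = 283.8 µg/L.
Outfall 3: combined Q = 126.8 m³/s; C = (118.2·283.8 + 8.620·280.0)/126.8 = 283.6 µg/L.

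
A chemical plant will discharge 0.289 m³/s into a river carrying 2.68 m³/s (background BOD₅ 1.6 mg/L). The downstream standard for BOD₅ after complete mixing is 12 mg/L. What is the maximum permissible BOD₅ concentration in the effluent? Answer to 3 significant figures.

108 mg/L

At the limit, (Qr·Cr + Qe·Cₑ)/(Qr + Qe) = 12:
Cₑ = (2.969·12 − 2.680·1.600) / 0.2890 = 108.4 mg/L.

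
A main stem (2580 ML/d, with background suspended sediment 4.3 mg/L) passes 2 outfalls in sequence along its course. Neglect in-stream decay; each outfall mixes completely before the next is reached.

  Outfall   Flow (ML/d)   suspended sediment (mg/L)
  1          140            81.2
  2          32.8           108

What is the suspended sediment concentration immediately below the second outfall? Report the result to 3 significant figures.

9.45 mg/L

After outfall 1: Q = 2580 + 140.0 = 2720 ML/d; C = (2580·4.300 + 140.0·81.20)/2720 = 8.258 mg/L.
After outfall 2: Q = 2720 + 32.80 = 2753 ML/d; C = (2720·8.258 + 32.80·108.0)/2753 = 9.447 mg/L.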